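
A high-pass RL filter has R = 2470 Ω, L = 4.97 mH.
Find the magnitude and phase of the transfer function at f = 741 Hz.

Step 1 — Angular frequency: ω = 2π·741 = 4656 rad/s.
Step 2 — Transfer function: H(jω) = jωL/(R + jωL).
Step 3 — Numerator jωL = j·23.14; denominator R + jωL = 2470 + j23.14.
Step 4 — H = 8.776e-05 + j0.009367.
Step 5 — Magnitude: |H| = 0.009368 (-40.6 dB); phase: φ = 89.5°.

|H| = 0.009368 (-40.6 dB), φ = 89.5°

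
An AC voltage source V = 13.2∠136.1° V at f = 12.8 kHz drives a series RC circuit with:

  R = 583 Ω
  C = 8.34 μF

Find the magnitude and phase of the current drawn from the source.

Step 1 — Angular frequency: ω = 2π·f = 2π·1.28e+04 = 8.042e+04 rad/s.
Step 2 — Component impedances:
  R: Z = R = 583 Ω
  C: Z = 1/(jωC) = -j/(ω·C) = 0 - j1.491 Ω
Step 3 — Series combination: Z_total = R + C = 583 - j1.491 Ω = 583∠-0.1° Ω.
Step 4 — Source phasor: V = 13.2∠136.1° V = -9.511 + j9.153 V.
Step 5 — Ohm's law: I = V / Z_total = (-9.511 + j9.153) / (583 - j1.491) = -0.01635 + j0.01566 A.
Step 6 — Convert to polar: |I| = 0.02264 A, ∠I = 136.2°.

I = 0.02264∠136.2° A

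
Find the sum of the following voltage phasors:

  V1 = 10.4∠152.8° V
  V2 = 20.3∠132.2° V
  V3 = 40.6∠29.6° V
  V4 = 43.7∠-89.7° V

Step 1 — Convert each phasor to rectangular form:
  V1 = 10.4·(cos(152.8°) + j·sin(152.8°)) = -9.25 + j4.754 V
  V2 = 20.3·(cos(132.2°) + j·sin(132.2°)) = -13.64 + j15.04 V
  V3 = 40.6·(cos(29.6°) + j·sin(29.6°)) = 35.3 + j20.05 V
  V4 = 43.7·(cos(-89.7°) + j·sin(-89.7°)) = 0.2288 - j43.7 V
Step 2 — Sum components: V_total = 12.64 - j3.853 V.
Step 3 — Convert to polar: |V_total| = 13.22 V, ∠V_total = -16.9°.

V_total = 13.22∠-16.9° V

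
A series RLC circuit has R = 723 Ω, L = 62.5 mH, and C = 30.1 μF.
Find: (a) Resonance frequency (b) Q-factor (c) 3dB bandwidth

Step 1 — Resonance: ω₀ = 1/√(LC) = 1/√(0.0625·3.01e-05) = 729.1 rad/s.
Step 2 — f₀ = ω₀/(2π) = 116 Hz.
Step 3 — Series Q: Q = ω₀L/R = 729.1·0.0625/723 = 0.06303.
Step 4 — Bandwidth: Δω = ω₀/Q = 1.157e+04 rad/s; BW = Δω/(2π) = 1841 Hz.

(a) f₀ = 116 Hz  (b) Q = 0.06303  (c) BW = 1841 Hz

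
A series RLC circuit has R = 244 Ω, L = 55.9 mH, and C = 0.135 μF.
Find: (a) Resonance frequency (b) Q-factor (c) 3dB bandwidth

Step 1 — Resonance: ω₀ = 1/√(LC) = 1/√(0.0559·1.35e-07) = 1.151e+04 rad/s.
Step 2 — f₀ = ω₀/(2π) = 1832 Hz.
Step 3 — Series Q: Q = ω₀L/R = 1.151e+04·0.0559/244 = 2.637.
Step 4 — Bandwidth: Δω = ω₀/Q = 4365 rad/s; BW = Δω/(2π) = 694.7 Hz.

(a) f₀ = 1832 Hz  (b) Q = 2.637  (c) BW = 694.7 Hz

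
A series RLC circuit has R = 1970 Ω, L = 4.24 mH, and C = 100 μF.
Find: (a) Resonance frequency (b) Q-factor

Step 1 — Resonance condition Im(Z)=0 gives ω₀ = 1/√(LC).
Step 2 — ω₀ = 1/√(0.00424·0.0001) = 1536 rad/s.
Step 3 — f₀ = ω₀/(2π) = 244.4 Hz.
Step 4 — Series Q: Q = ω₀L/R = 1536·0.00424/1970 = 0.003305.

(a) f₀ = 244.4 Hz  (b) Q = 0.003305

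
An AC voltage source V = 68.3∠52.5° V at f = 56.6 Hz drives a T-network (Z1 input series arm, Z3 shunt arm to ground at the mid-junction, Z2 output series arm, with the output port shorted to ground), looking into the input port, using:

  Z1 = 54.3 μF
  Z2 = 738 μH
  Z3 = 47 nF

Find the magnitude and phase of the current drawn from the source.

Step 1 — Angular frequency: ω = 2π·f = 2π·56.6 = 355.6 rad/s.
Step 2 — Component impedances:
  Z1: Z = 1/(jωC) = -j/(ω·C) = 0 - j51.78 Ω
  Z2: Z = jωL = j·355.6·0.000738 = 0 + j0.2625 Ω
  Z3: Z = 1/(jωC) = -j/(ω·C) = 0 - j5.983e+04 Ω
Step 3 — With the output port shorted to ground, the output series arm Z2 runs from the junction to ground; the shunt arm Z3 also runs from the junction to ground. They appear in parallel: Z3 || Z2 = 0 + j0.2625 Ω.
Step 4 — Series with input arm Z1: Z_in = Z1 + (Z3 || Z2) = 0 - j51.52 Ω = 51.52∠-90.0° Ω.
Step 5 — Source phasor: V = 68.3∠52.5° V = 41.58 + j54.19 V.
Step 6 — Ohm's law: I = V / Z_total = (41.58 + j54.19) / (0 - j51.52) = -1.052 + j0.807 A.
Step 7 — Convert to polar: |I| = 1.326 A, ∠I = 142.5°.

I = 1.326∠142.5° A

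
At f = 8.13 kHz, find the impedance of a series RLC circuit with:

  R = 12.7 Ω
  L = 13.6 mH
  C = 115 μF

Step 1 — Angular frequency: ω = 2π·f = 2π·8130 = 5.108e+04 rad/s.
Step 2 — Component impedances:
  R: Z = R = 12.7 Ω
  L: Z = jωL = j·5.108e+04·0.0136 = 0 + j694.7 Ω
  C: Z = 1/(jωC) = -j/(ω·C) = 0 - j0.1702 Ω
Step 3 — Series combination: Z_total = R + L + C = 12.7 + j694.5 Ω = 694.7∠89.0° Ω.

Z = 12.7 + j694.5 Ω = 694.7∠89.0° Ω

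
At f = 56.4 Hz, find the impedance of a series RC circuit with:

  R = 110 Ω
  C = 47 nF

Step 1 — Angular frequency: ω = 2π·f = 2π·56.4 = 354.4 rad/s.
Step 2 — Component impedances:
  R: Z = R = 110 Ω
  C: Z = 1/(jωC) = -j/(ω·C) = 0 - j6.004e+04 Ω
Step 3 — Series combination: Z_total = R + C = 110 - j6.004e+04 Ω = 6.004e+04∠-89.9° Ω.

Z = 110 - j6.004e+04 Ω = 6.004e+04∠-89.9° Ω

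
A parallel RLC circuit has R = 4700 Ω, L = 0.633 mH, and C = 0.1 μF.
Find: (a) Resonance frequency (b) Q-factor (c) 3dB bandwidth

Step 1 — Resonance: ω₀ = 1/√(LC) = 1/√(0.000633·1e-07) = 1.257e+05 rad/s.
Step 2 — f₀ = ω₀/(2π) = 2e+04 Hz.
Step 3 — Parallel Q: Q = R/(ω₀L) = 4700/(1.257e+05·0.000633) = 59.07.
Step 4 — Bandwidth: Δω = ω₀/Q = 2128 rad/s; BW = Δω/(2π) = 338.6 Hz.

(a) f₀ = 2e+04 Hz  (b) Q = 59.07  (c) BW = 338.6 Hz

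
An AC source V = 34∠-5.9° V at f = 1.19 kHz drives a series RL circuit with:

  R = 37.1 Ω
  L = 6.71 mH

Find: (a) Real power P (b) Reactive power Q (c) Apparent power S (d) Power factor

Step 1 — Angular frequency: ω = 2π·f = 2π·1190 = 7477 rad/s.
Step 2 — Component impedances:
  R: Z = R = 37.1 Ω
  L: Z = jωL = j·7477·0.00671 = 0 + j50.17 Ω
Step 3 — Series combination: Z_total = R + L = 37.1 + j50.17 Ω = 62.4∠53.5° Ω.
Step 4 — Source phasor: V = 34∠-5.9° V = 33.82 - j3.495 V.
Step 5 — Current: I = V / Z = 0.2772 - j0.4691 A = 0.5449∠-59.4° A.
Step 6 — Complex power: S = V·I* = 11.02 + j14.9 VA.
Step 7 — Real power: P = Re(S) = 11.02 W.
Step 8 — Reactive power: Q = Im(S) = 14.9 VAR.
Step 9 — Apparent power: |S| = 18.53 VA.
Step 10 — Power factor: PF = P/|S| = 0.5946 (lagging).

(a) P = 11.02 W  (b) Q = 14.9 VAR  (c) S = 18.53 VA  (d) PF = 0.5946 (lagging)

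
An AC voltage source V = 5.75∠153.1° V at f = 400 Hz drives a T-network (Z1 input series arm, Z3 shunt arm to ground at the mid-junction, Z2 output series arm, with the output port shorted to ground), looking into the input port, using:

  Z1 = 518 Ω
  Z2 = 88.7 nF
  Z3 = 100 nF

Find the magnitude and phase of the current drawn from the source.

Step 1 — Angular frequency: ω = 2π·f = 2π·400 = 2513 rad/s.
Step 2 — Component impedances:
  Z1: Z = R = 518 Ω
  Z2: Z = 1/(jωC) = -j/(ω·C) = 0 - j4486 Ω
  Z3: Z = 1/(jωC) = -j/(ω·C) = 0 - j3979 Ω
Step 3 — With the output port shorted to ground, the output series arm Z2 runs from the junction to ground; the shunt arm Z3 also runs from the junction to ground. They appear in parallel: Z3 || Z2 = 0 - j2109 Ω.
Step 4 — Series with input arm Z1: Z_in = Z1 + (Z3 || Z2) = 518 - j2109 Ω = 2171∠-76.2° Ω.
Step 5 — Source phasor: V = 5.75∠153.1° V = -5.128 + j2.601 V.
Step 6 — Ohm's law: I = V / Z_total = (-5.128 + j2.601) / (518 - j2109) = -0.001727 - j0.002008 A.
Step 7 — Convert to polar: |I| = 0.002648 A, ∠I = -130.7°.

I = 0.002648∠-130.7° A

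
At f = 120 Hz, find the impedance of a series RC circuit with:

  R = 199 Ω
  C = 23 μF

Step 1 — Angular frequency: ω = 2π·f = 2π·120 = 754 rad/s.
Step 2 — Component impedances:
  R: Z = R = 199 Ω
  C: Z = 1/(jωC) = -j/(ω·C) = 0 - j57.66 Ω
Step 3 — Series combination: Z_total = R + C = 199 - j57.66 Ω = 207.2∠-16.2° Ω.

Z = 199 - j57.66 Ω = 207.2∠-16.2° Ω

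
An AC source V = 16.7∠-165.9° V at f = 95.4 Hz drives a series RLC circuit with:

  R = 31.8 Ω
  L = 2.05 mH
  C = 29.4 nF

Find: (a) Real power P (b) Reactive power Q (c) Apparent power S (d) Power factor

Step 1 — Angular frequency: ω = 2π·f = 2π·95.4 = 599.4 rad/s.
Step 2 — Component impedances:
  R: Z = R = 31.8 Ω
  L: Z = jωL = j·599.4·0.00205 = 0 + j1.229 Ω
  C: Z = 1/(jωC) = -j/(ω·C) = 0 - j5.674e+04 Ω
Step 3 — Series combination: Z_total = R + L + C = 31.8 - j5.674e+04 Ω = 5.674e+04∠-90.0° Ω.
Step 4 — Source phasor: V = 16.7∠-165.9° V = -16.2 - j4.068 V.
Step 5 — Current: I = V / Z = 7.154e-05 - j0.0002855 A = 0.0002943∠-75.9° A.
Step 6 — Complex power: S = V·I* = 2.754e-06 - j0.004915 VA.
Step 7 — Real power: P = Re(S) = 2.754e-06 W.
Step 8 — Reactive power: Q = Im(S) = -0.004915 VAR.
Step 9 — Apparent power: |S| = 0.004915 VA.
Step 10 — Power factor: PF = P/|S| = 0.0005604 (leading).

(a) P = 2.754e-06 W  (b) Q = -0.004915 VAR  (c) S = 0.004915 VA  (d) PF = 0.0005604 (leading)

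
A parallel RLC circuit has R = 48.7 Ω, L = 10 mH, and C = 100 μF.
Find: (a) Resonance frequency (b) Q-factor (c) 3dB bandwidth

Step 1 — Resonance: ω₀ = 1/√(LC) = 1/√(0.01·0.0001) = 1000 rad/s.
Step 2 — f₀ = ω₀/(2π) = 159.2 Hz.
Step 3 — Parallel Q: Q = R/(ω₀L) = 48.7/(1000·0.01) = 4.87.
Step 4 — Bandwidth: Δω = ω₀/Q = 205.3 rad/s; BW = Δω/(2π) = 32.68 Hz.

(a) f₀ = 159.2 Hz  (b) Q = 4.87  (c) BW = 32.68 Hz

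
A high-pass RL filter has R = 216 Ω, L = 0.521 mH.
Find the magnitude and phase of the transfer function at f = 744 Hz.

Step 1 — Angular frequency: ω = 2π·744 = 4675 rad/s.
Step 2 — Transfer function: H(jω) = jωL/(R + jωL).
Step 3 — Numerator jωL = j·2.436; denominator R + jωL = 216 + j2.436.
Step 4 — H = 0.0001271 + j0.01127.
Step 5 — Magnitude: |H| = 0.01127 (-39.0 dB); phase: φ = 89.4°.

|H| = 0.01127 (-39.0 dB), φ = 89.4°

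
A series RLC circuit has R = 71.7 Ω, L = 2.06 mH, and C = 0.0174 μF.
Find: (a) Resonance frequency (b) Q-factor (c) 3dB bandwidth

Step 1 — Resonance: ω₀ = 1/√(LC) = 1/√(0.00206·1.74e-08) = 1.67e+05 rad/s.
Step 2 — f₀ = ω₀/(2π) = 2.658e+04 Hz.
Step 3 — Series Q: Q = ω₀L/R = 1.67e+05·0.00206/71.7 = 4.799.
Step 4 — Bandwidth: Δω = ω₀/Q = 3.481e+04 rad/s; BW = Δω/(2π) = 5540 Hz.

(a) f₀ = 2.658e+04 Hz  (b) Q = 4.799  (c) BW = 5540 Hz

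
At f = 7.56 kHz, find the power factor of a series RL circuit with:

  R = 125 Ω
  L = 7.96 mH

Step 1 — Angular frequency: ω = 2π·f = 2π·7560 = 4.75e+04 rad/s.
Step 2 — Component impedances:
  R: Z = R = 125 Ω
  L: Z = jωL = j·4.75e+04·0.00796 = 0 + j378.1 Ω
Step 3 — Series combination: Z_total = R + L = 125 + j378.1 Ω = 398.2∠71.7° Ω.
Step 4 — Power factor: PF = cos(φ) = Re(Z)/|Z| = 125/398.2 = 0.3139.
Step 5 — Type: Im(Z) = 378.1 ⇒ lagging (phase φ = 71.7°).

PF = 0.3139 (lagging, φ = 71.7°)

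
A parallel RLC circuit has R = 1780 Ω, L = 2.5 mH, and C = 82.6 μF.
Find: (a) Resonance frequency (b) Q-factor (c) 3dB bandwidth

Step 1 — Resonance: ω₀ = 1/√(LC) = 1/√(0.0025·8.26e-05) = 2201 rad/s.
Step 2 — f₀ = ω₀/(2π) = 350.2 Hz.
Step 3 — Parallel Q: Q = R/(ω₀L) = 1780/(2201·0.0025) = 323.5.
Step 4 — Bandwidth: Δω = ω₀/Q = 6.801 rad/s; BW = Δω/(2π) = 1.082 Hz.

(a) f₀ = 350.2 Hz  (b) Q = 323.5  (c) BW = 1.082 Hz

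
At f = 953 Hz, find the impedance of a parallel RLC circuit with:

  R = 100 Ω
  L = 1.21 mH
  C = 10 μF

Step 1 — Angular frequency: ω = 2π·f = 2π·953 = 5988 rad/s.
Step 2 — Component impedances:
  R: Z = R = 100 Ω
  L: Z = jωL = j·5988·0.00121 = 0 + j7.245 Ω
  C: Z = 1/(jωC) = -j/(ω·C) = 0 - j16.7 Ω
Step 3 — Parallel combination: 1/Z_total = 1/R + 1/L + 1/C; Z_total = 1.611 + j12.59 Ω = 12.69∠82.7° Ω.

Z = 1.611 + j12.59 Ω = 12.69∠82.7° Ω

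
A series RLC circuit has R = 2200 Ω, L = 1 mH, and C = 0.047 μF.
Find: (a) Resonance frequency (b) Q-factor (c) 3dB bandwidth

Step 1 — Resonance condition Im(Z)=0 gives ω₀ = 1/√(LC).
Step 2 — ω₀ = 1/√(0.001·4.7e-08) = 1.459e+05 rad/s.
Step 3 — f₀ = ω₀/(2π) = 2.322e+04 Hz.
Step 4 — Series Q: Q = ω₀L/R = 1.459e+05·0.001/2200 = 0.0663.
Step 5 — 3dB bandwidth: Δω = ω₀/Q = 2.2e+06 rad/s; BW = Δω/(2π) = 3.501e+05 Hz.

(a) f₀ = 2.322e+04 Hz  (b) Q = 0.0663  (c) BW = 3.501e+05 Hz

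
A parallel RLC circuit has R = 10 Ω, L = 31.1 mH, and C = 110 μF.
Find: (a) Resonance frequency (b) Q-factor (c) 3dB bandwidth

Step 1 — Resonance: ω₀ = 1/√(LC) = 1/√(0.0311·0.00011) = 540.7 rad/s.
Step 2 — f₀ = ω₀/(2π) = 86.05 Hz.
Step 3 — Parallel Q: Q = R/(ω₀L) = 10/(540.7·0.0311) = 0.5947.
Step 4 — Bandwidth: Δω = ω₀/Q = 909.1 rad/s; BW = Δω/(2π) = 144.7 Hz.

(a) f₀ = 86.05 Hz  (b) Q = 0.5947  (c) BW = 144.7 Hz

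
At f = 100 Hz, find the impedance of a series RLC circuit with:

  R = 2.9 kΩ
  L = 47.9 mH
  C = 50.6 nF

Step 1 — Angular frequency: ω = 2π·f = 2π·100 = 628.3 rad/s.
Step 2 — Component impedances:
  R: Z = R = 2900 Ω
  L: Z = jωL = j·628.3·0.0479 = 0 + j30.1 Ω
  C: Z = 1/(jωC) = -j/(ω·C) = 0 - j3.145e+04 Ω
Step 3 — Series combination: Z_total = R + L + C = 2900 - j3.142e+04 Ω = 3.156e+04∠-84.7° Ω.

Z = 2900 - j3.142e+04 Ω = 3.156e+04∠-84.7° Ω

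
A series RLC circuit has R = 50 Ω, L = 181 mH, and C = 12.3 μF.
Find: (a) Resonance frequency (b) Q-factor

Step 1 — Resonance condition Im(Z)=0 gives ω₀ = 1/√(LC).
Step 2 — ω₀ = 1/√(0.181·1.23e-05) = 670.2 rad/s.
Step 3 — f₀ = ω₀/(2π) = 106.7 Hz.
Step 4 — Series Q: Q = ω₀L/R = 670.2·0.181/50 = 2.426.

(a) f₀ = 106.7 Hz  (b) Q = 2.426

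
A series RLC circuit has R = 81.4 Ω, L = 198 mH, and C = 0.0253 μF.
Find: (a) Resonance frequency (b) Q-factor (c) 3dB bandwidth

Step 1 — Resonance condition Im(Z)=0 gives ω₀ = 1/√(LC).
Step 2 — ω₀ = 1/√(0.198·2.53e-08) = 1.413e+04 rad/s.
Step 3 — f₀ = ω₀/(2π) = 2249 Hz.
Step 4 — Series Q: Q = ω₀L/R = 1.413e+04·0.198/81.4 = 34.37.
Step 5 — 3dB bandwidth: Δω = ω₀/Q = 411.1 rad/s; BW = Δω/(2π) = 65.43 Hz.

(a) f₀ = 2249 Hz  (b) Q = 34.37  (c) BW = 65.43 Hz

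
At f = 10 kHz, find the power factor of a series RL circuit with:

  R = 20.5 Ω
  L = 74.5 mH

Step 1 — Angular frequency: ω = 2π·f = 2π·1e+04 = 6.283e+04 rad/s.
Step 2 — Component impedances:
  R: Z = R = 20.5 Ω
  L: Z = jωL = j·6.283e+04·0.0745 = 0 + j4681 Ω
Step 3 — Series combination: Z_total = R + L = 20.5 + j4681 Ω = 4681∠89.7° Ω.
Step 4 — Power factor: PF = cos(φ) = Re(Z)/|Z| = 20.5/4681 = 0.004379.
Step 5 — Type: Im(Z) = 4681 ⇒ lagging (phase φ = 89.7°).

PF = 0.004379 (lagging, φ = 89.7°)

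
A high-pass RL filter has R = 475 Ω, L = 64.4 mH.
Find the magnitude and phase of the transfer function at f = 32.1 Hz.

Step 1 — Angular frequency: ω = 2π·32.1 = 201.7 rad/s.
Step 2 — Transfer function: H(jω) = jωL/(R + jωL).
Step 3 — Numerator jωL = j·12.99; denominator R + jωL = 475 + j12.99.
Step 4 — H = 0.0007472 + j0.02732.
Step 5 — Magnitude: |H| = 0.02733 (-31.3 dB); phase: φ = 88.4°.

|H| = 0.02733 (-31.3 dB), φ = 88.4°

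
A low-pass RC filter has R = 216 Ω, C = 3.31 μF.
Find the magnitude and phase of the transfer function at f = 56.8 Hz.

Step 1 — Angular frequency: ω = 2π·56.8 = 356.9 rad/s.
Step 2 — Transfer function: H(jω) = 1/(1 + jωRC).
Step 3 — Denominator: 1 + jωRC = 1 + j·356.9·216·3.31e-06 = 1 + j0.2552.
Step 4 — H = 0.9389 - j0.2396.
Step 5 — Magnitude: |H| = 0.969 (-0.3 dB); phase: φ = -14.3°.

|H| = 0.969 (-0.3 dB), φ = -14.3°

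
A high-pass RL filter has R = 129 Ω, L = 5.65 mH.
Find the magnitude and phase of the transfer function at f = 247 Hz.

Step 1 — Angular frequency: ω = 2π·247 = 1552 rad/s.
Step 2 — Transfer function: H(jω) = jωL/(R + jωL).
Step 3 — Numerator jωL = j·8.768; denominator R + jωL = 129 + j8.768.
Step 4 — H = 0.004599 + j0.06766.
Step 5 — Magnitude: |H| = 0.06782 (-23.4 dB); phase: φ = 86.1°.

|H| = 0.06782 (-23.4 dB), φ = 86.1°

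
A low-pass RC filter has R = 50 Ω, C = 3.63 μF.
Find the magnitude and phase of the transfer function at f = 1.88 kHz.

Step 1 — Angular frequency: ω = 2π·1880 = 1.181e+04 rad/s.
Step 2 — Transfer function: H(jω) = 1/(1 + jωRC).
Step 3 — Denominator: 1 + jωRC = 1 + j·1.181e+04·50·3.63e-06 = 1 + j2.144.
Step 4 — H = 0.1787 - j0.3831.
Step 5 — Magnitude: |H| = 0.4227 (-7.5 dB); phase: φ = -65.0°.

|H| = 0.4227 (-7.5 dB), φ = -65.0°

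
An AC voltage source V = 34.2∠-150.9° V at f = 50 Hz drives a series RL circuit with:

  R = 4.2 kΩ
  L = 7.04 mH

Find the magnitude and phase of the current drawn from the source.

Step 1 — Angular frequency: ω = 2π·f = 2π·50 = 314.2 rad/s.
Step 2 — Component impedances:
  R: Z = R = 4200 Ω
  L: Z = jωL = j·314.2·0.00704 = 0 + j2.212 Ω
Step 3 — Series combination: Z_total = R + L = 4200 + j2.212 Ω = 4200∠0.0° Ω.
Step 4 — Source phasor: V = 34.2∠-150.9° V = -29.88 - j16.63 V.
Step 5 — Ohm's law: I = V / Z_total = (-29.88 - j16.63) / (4200 + j2.212) = -0.007117 - j0.003956 A.
Step 6 — Convert to polar: |I| = 0.008143 A, ∠I = -150.9°.

I = 0.008143∠-150.9° A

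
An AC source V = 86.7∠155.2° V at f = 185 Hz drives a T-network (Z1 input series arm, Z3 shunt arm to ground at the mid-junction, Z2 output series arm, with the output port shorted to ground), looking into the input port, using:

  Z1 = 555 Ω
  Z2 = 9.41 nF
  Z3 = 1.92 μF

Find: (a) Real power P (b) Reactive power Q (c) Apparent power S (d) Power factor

Step 1 — Angular frequency: ω = 2π·f = 2π·185 = 1162 rad/s.
Step 2 — Component impedances:
  Z1: Z = R = 555 Ω
  Z2: Z = 1/(jωC) = -j/(ω·C) = 0 - j9.142e+04 Ω
  Z3: Z = 1/(jωC) = -j/(ω·C) = 0 - j448.1 Ω
Step 3 — With the output port shorted to ground, the output series arm Z2 runs from the junction to ground; the shunt arm Z3 also runs from the junction to ground. They appear in parallel: Z3 || Z2 = 0 - j445.9 Ω.
Step 4 — Series with input arm Z1: Z_in = Z1 + (Z3 || Z2) = 555 - j445.9 Ω = 711.9∠-38.8° Ω.
Step 5 — Source phasor: V = 86.7∠155.2° V = -78.7 + j36.37 V.
Step 6 — Current: I = V / Z = -0.1182 - j0.02942 A = 0.1218∠-166.0° A.
Step 7 — Complex power: S = V·I* = 8.231 - j6.613 VA.
Step 8 — Real power: P = Re(S) = 8.231 W.
Step 9 — Reactive power: Q = Im(S) = -6.613 VAR.
Step 10 — Apparent power: |S| = 10.56 VA.
Step 11 — Power factor: PF = P/|S| = 0.7796 (leading).

(a) P = 8.231 W  (b) Q = -6.613 VAR  (c) S = 10.56 VA  (d) PF = 0.7796 (leading)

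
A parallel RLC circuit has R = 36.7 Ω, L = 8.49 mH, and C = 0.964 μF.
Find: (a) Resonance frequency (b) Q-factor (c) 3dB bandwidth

Step 1 — Resonance: ω₀ = 1/√(LC) = 1/√(0.00849·9.64e-07) = 1.105e+04 rad/s.
Step 2 — f₀ = ω₀/(2π) = 1759 Hz.
Step 3 — Parallel Q: Q = R/(ω₀L) = 36.7/(1.105e+04·0.00849) = 0.3911.
Step 4 — Bandwidth: Δω = ω₀/Q = 2.827e+04 rad/s; BW = Δω/(2π) = 4499 Hz.

(a) f₀ = 1759 Hz  (b) Q = 0.3911  (c) BW = 4499 Hz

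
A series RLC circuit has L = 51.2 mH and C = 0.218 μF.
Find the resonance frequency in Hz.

Step 1 — Resonance condition Im(Z)=0 gives ω₀ = 1/√(LC).
Step 2 — ω₀ = 1/√(0.0512·2.18e-07) = 9465 rad/s.
Step 3 — f₀ = ω₀/(2π) = 1506 Hz.

f₀ = 1506 Hz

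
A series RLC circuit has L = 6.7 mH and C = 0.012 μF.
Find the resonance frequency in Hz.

Step 1 — Resonance condition Im(Z)=0 gives ω₀ = 1/√(LC).
Step 2 — ω₀ = 1/√(0.0067·1.2e-08) = 1.115e+05 rad/s.
Step 3 — f₀ = ω₀/(2π) = 1.775e+04 Hz.

f₀ = 1.775e+04 Hz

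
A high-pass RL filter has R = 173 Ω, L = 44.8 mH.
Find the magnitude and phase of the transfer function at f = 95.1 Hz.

Step 1 — Angular frequency: ω = 2π·95.1 = 597.5 rad/s.
Step 2 — Transfer function: H(jω) = jωL/(R + jωL).
Step 3 — Numerator jωL = j·26.77; denominator R + jωL = 173 + j26.77.
Step 4 — H = 0.02338 + j0.1511.
Step 5 — Magnitude: |H| = 0.1529 (-16.3 dB); phase: φ = 81.2°.

|H| = 0.1529 (-16.3 dB), φ = 81.2°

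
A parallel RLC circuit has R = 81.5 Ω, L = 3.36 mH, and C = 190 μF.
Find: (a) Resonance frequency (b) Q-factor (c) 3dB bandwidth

Step 1 — Resonance: ω₀ = 1/√(LC) = 1/√(0.00336·0.00019) = 1252 rad/s.
Step 2 — f₀ = ω₀/(2π) = 199.2 Hz.
Step 3 — Parallel Q: Q = R/(ω₀L) = 81.5/(1252·0.00336) = 19.38.
Step 4 — Bandwidth: Δω = ω₀/Q = 64.58 rad/s; BW = Δω/(2π) = 10.28 Hz.

(a) f₀ = 199.2 Hz  (b) Q = 19.38  (c) BW = 10.28 Hz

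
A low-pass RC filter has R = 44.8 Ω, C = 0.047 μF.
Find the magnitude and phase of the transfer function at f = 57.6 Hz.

Step 1 — Angular frequency: ω = 2π·57.6 = 361.9 rad/s.
Step 2 — Transfer function: H(jω) = 1/(1 + jωRC).
Step 3 — Denominator: 1 + jωRC = 1 + j·361.9·44.8·4.7e-08 = 1 + j0.000762.
Step 4 — H = 1 - j0.000762.
Step 5 — Magnitude: |H| = 1 (-0.0 dB); phase: φ = -0.0°.

|H| = 1 (-0.0 dB), φ = -0.0°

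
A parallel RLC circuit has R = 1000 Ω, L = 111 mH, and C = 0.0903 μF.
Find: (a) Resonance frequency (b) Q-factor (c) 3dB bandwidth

Step 1 — Resonance: ω₀ = 1/√(LC) = 1/√(0.111·9.03e-08) = 9988 rad/s.
Step 2 — f₀ = ω₀/(2π) = 1590 Hz.
Step 3 — Parallel Q: Q = R/(ω₀L) = 1000/(9988·0.111) = 0.9019.
Step 4 — Bandwidth: Δω = ω₀/Q = 1.107e+04 rad/s; BW = Δω/(2π) = 1763 Hz.

(a) f₀ = 1590 Hz  (b) Q = 0.9019  (c) BW = 1763 Hz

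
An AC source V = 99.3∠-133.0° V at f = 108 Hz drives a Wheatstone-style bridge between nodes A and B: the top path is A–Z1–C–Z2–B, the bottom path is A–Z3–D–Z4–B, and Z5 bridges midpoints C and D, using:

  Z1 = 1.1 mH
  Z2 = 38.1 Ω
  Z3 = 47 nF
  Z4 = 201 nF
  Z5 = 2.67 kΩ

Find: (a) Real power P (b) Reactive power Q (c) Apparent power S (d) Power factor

Step 1 — Angular frequency: ω = 2π·f = 2π·108 = 678.6 rad/s.
Step 2 — Component impedances:
  Z1: Z = jωL = j·678.6·0.0011 = 0 + j0.7464 Ω
  Z2: Z = R = 38.1 Ω
  Z3: Z = 1/(jωC) = -j/(ω·C) = 0 - j3.135e+04 Ω
  Z4: Z = 1/(jωC) = -j/(ω·C) = 0 - j7332 Ω
  Z5: Z = R = 2670 Ω
Step 3 — Bridge requires nodal analysis (the Z5 bridge couples midpoints C and D, so the two paths cannot be reduced to a simple series/parallel combination). Setting node B to ground and injecting 1 A at node A, the 3-node admittance system at A, C, D solves to V_A = Z_AB = 38.04 + j0.5765 Ω = 38.04∠0.9° Ω.
Step 4 — Source phasor: V = 99.3∠-133.0° V = -67.72 - j72.62 V.
Step 5 — Current: I = V / Z = -1.809 - j1.882 A = 2.61∠-133.9° A.
Step 6 — Complex power: S = V·I* = 259.2 + j3.928 VA.
Step 7 — Real power: P = Re(S) = 259.2 W.
Step 8 — Reactive power: Q = Im(S) = 3.928 VAR.
Step 9 — Apparent power: |S| = 259.2 VA.
Step 10 — Power factor: PF = P/|S| = 0.9999 (lagging).

(a) P = 259.2 W  (b) Q = 3.928 VAR  (c) S = 259.2 VA  (d) PF = 0.9999 (lagging)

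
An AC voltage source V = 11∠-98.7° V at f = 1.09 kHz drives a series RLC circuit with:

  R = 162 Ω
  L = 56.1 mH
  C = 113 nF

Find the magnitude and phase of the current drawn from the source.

Step 1 — Angular frequency: ω = 2π·f = 2π·1090 = 6849 rad/s.
Step 2 — Component impedances:
  R: Z = R = 162 Ω
  L: Z = jωL = j·6849·0.0561 = 0 + j384.2 Ω
  C: Z = 1/(jωC) = -j/(ω·C) = 0 - j1292 Ω
Step 3 — Series combination: Z_total = R + L + C = 162 - j907.9 Ω = 922.3∠-79.9° Ω.
Step 4 — Source phasor: V = 11∠-98.7° V = -1.664 - j10.87 V.
Step 5 — Ohm's law: I = V / Z_total = (-1.664 - j10.87) / (162 - j907.9) = 0.01129 - j0.003847 A.
Step 6 — Convert to polar: |I| = 0.01193 A, ∠I = -18.8°.

I = 0.01193∠-18.8° A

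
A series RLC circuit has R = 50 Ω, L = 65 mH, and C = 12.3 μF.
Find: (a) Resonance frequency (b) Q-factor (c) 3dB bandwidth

Step 1 — Resonance: ω₀ = 1/√(LC) = 1/√(0.065·1.23e-05) = 1118 rad/s.
Step 2 — f₀ = ω₀/(2π) = 178 Hz.
Step 3 — Series Q: Q = ω₀L/R = 1118·0.065/50 = 1.454.
Step 4 — Bandwidth: Δω = ω₀/Q = 769.2 rad/s; BW = Δω/(2π) = 122.4 Hz.

(a) f₀ = 178 Hz  (b) Q = 1.454  (c) BW = 122.4 Hz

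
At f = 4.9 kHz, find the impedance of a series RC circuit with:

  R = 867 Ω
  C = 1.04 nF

Step 1 — Angular frequency: ω = 2π·f = 2π·4900 = 3.079e+04 rad/s.
Step 2 — Component impedances:
  R: Z = R = 867 Ω
  C: Z = 1/(jωC) = -j/(ω·C) = 0 - j3.123e+04 Ω
Step 3 — Series combination: Z_total = R + C = 867 - j3.123e+04 Ω = 3.124e+04∠-88.4° Ω.

Z = 867 - j3.123e+04 Ω = 3.124e+04∠-88.4° Ω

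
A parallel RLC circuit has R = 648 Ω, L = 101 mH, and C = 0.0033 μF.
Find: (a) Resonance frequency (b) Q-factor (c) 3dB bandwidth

Step 1 — Resonance: ω₀ = 1/√(LC) = 1/√(0.101·3.3e-09) = 5.477e+04 rad/s.
Step 2 — f₀ = ω₀/(2π) = 8718 Hz.
Step 3 — Parallel Q: Q = R/(ω₀L) = 648/(5.477e+04·0.101) = 0.1171.
Step 4 — Bandwidth: Δω = ω₀/Q = 4.676e+05 rad/s; BW = Δω/(2π) = 7.443e+04 Hz.

(a) f₀ = 8718 Hz  (b) Q = 0.1171  (c) BW = 7.443e+04 Hz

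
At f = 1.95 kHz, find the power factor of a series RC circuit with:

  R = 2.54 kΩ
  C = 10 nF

Step 1 — Angular frequency: ω = 2π·f = 2π·1950 = 1.225e+04 rad/s.
Step 2 — Component impedances:
  R: Z = R = 2540 Ω
  C: Z = 1/(jωC) = -j/(ω·C) = 0 - j8162 Ω
Step 3 — Series combination: Z_total = R + C = 2540 - j8162 Ω = 8548∠-72.7° Ω.
Step 4 — Power factor: PF = cos(φ) = Re(Z)/|Z| = 2540/8548 = 0.2971.
Step 5 — Type: Im(Z) = -8162 ⇒ leading (phase φ = -72.7°).

PF = 0.2971 (leading, φ = -72.7°)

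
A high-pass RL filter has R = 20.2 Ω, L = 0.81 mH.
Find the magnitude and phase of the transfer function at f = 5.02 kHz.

Step 1 — Angular frequency: ω = 2π·5020 = 3.154e+04 rad/s.
Step 2 — Transfer function: H(jω) = jωL/(R + jωL).
Step 3 — Numerator jωL = j·25.55; denominator R + jωL = 20.2 + j25.55.
Step 4 — H = 0.6153 + j0.4865.
Step 5 — Magnitude: |H| = 0.7844 (-2.1 dB); phase: φ = 38.3°.

|H| = 0.7844 (-2.1 dB), φ = 38.3°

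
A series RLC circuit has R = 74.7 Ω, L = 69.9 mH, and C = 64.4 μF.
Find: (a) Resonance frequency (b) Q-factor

Step 1 — Resonance condition Im(Z)=0 gives ω₀ = 1/√(LC).
Step 2 — ω₀ = 1/√(0.0699·6.44e-05) = 471.3 rad/s.
Step 3 — f₀ = ω₀/(2π) = 75.01 Hz.
Step 4 — Series Q: Q = ω₀L/R = 471.3·0.0699/74.7 = 0.441.

(a) f₀ = 75.01 Hz  (b) Q = 0.441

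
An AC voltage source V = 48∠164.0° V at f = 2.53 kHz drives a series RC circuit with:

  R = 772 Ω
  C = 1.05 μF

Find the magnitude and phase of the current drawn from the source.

Step 1 — Angular frequency: ω = 2π·f = 2π·2530 = 1.59e+04 rad/s.
Step 2 — Component impedances:
  R: Z = R = 772 Ω
  C: Z = 1/(jωC) = -j/(ω·C) = 0 - j59.91 Ω
Step 3 — Series combination: Z_total = R + C = 772 - j59.91 Ω = 774.3∠-4.4° Ω.
Step 4 — Source phasor: V = 48∠164.0° V = -46.14 + j13.23 V.
Step 5 — Ohm's law: I = V / Z_total = (-46.14 + j13.23) / (772 - j59.91) = -0.06073 + j0.01242 A.
Step 6 — Convert to polar: |I| = 0.06199 A, ∠I = 168.4°.

I = 0.06199∠168.4° A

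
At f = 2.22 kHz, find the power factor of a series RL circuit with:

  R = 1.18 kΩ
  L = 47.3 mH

Step 1 — Angular frequency: ω = 2π·f = 2π·2220 = 1.395e+04 rad/s.
Step 2 — Component impedances:
  R: Z = R = 1180 Ω
  L: Z = jωL = j·1.395e+04·0.0473 = 0 + j659.8 Ω
Step 3 — Series combination: Z_total = R + L = 1180 + j659.8 Ω = 1352∠29.2° Ω.
Step 4 — Power factor: PF = cos(φ) = Re(Z)/|Z| = 1180/1352 = 0.8728.
Step 5 — Type: Im(Z) = 659.8 ⇒ lagging (phase φ = 29.2°).

PF = 0.8728 (lagging, φ = 29.2°)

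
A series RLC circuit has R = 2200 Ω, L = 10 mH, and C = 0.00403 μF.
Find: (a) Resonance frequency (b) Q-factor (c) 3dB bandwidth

Step 1 — Resonance: ω₀ = 1/√(LC) = 1/√(0.01·4.03e-09) = 1.575e+05 rad/s.
Step 2 — f₀ = ω₀/(2π) = 2.507e+04 Hz.
Step 3 — Series Q: Q = ω₀L/R = 1.575e+05·0.01/2200 = 0.716.
Step 4 — Bandwidth: Δω = ω₀/Q = 2.2e+05 rad/s; BW = Δω/(2π) = 3.501e+04 Hz.

(a) f₀ = 2.507e+04 Hz  (b) Q = 0.716  (c) BW = 3.501e+04 Hz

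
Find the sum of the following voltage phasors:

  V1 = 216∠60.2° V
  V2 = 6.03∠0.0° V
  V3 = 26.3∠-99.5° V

Step 1 — Convert each phasor to rectangular form:
  V1 = 216·(cos(60.2°) + j·sin(60.2°)) = 107.3 + j187.4 V
  V2 = 6.03·(cos(0.0°) + j·sin(0.0°)) = 6.03 V
  V3 = 26.3·(cos(-99.5°) + j·sin(-99.5°)) = -4.341 - j25.94 V
Step 2 — Sum components: V_total = 109 + j161.5 V.
Step 3 — Convert to polar: |V_total| = 194.9 V, ∠V_total = 56.0°.

V_total = 194.9∠56.0° V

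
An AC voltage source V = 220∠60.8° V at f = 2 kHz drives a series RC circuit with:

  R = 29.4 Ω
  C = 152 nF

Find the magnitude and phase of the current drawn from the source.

Step 1 — Angular frequency: ω = 2π·f = 2π·2000 = 1.257e+04 rad/s.
Step 2 — Component impedances:
  R: Z = R = 29.4 Ω
  C: Z = 1/(jωC) = -j/(ω·C) = 0 - j523.5 Ω
Step 3 — Series combination: Z_total = R + C = 29.4 - j523.5 Ω = 524.4∠-86.8° Ω.
Step 4 — Source phasor: V = 220∠60.8° V = 107.3 + j192 V.
Step 5 — Ohm's law: I = V / Z_total = (107.3 + j192) / (29.4 - j523.5) = -0.3542 + j0.2249 A.
Step 6 — Convert to polar: |I| = 0.4196 A, ∠I = 147.6°.

I = 0.4196∠147.6° A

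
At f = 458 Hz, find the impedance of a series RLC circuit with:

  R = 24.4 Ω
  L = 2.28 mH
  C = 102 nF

Step 1 — Angular frequency: ω = 2π·f = 2π·458 = 2878 rad/s.
Step 2 — Component impedances:
  R: Z = R = 24.4 Ω
  L: Z = jωL = j·2878·0.00228 = 0 + j6.561 Ω
  C: Z = 1/(jωC) = -j/(ω·C) = 0 - j3407 Ω
Step 3 — Series combination: Z_total = R + L + C = 24.4 - j3400 Ω = 3400∠-89.6° Ω.

Z = 24.4 - j3400 Ω = 3400∠-89.6° Ω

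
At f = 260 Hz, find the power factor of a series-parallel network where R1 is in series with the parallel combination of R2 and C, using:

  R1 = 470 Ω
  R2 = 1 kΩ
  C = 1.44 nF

Step 1 — Angular frequency: ω = 2π·f = 2π·260 = 1634 rad/s.
Step 2 — Component impedances:
  R1: Z = R = 470 Ω
  R2: Z = R = 1000 Ω
  C: Z = 1/(jωC) = -j/(ω·C) = 0 - j4.251e+05 Ω
Step 3 — Parallel branch: R2 || C = 1/(1/R2 + 1/C) = 1000 - j2.352 Ω.
Step 4 — Series with R1: Z_total = R1 + (R2 || C) = 1470 - j2.352 Ω = 1470∠-0.1° Ω.
Step 5 — Power factor: PF = cos(φ) = Re(Z)/|Z| = 1470/1470 = 1.
Step 6 — Type: Im(Z) = -2.352 ⇒ leading (phase φ = -0.1°).

PF = 1 (leading, φ = -0.1°)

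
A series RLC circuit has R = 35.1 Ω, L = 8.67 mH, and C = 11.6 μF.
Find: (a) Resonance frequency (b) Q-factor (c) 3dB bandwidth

Step 1 — Resonance condition Im(Z)=0 gives ω₀ = 1/√(LC).
Step 2 — ω₀ = 1/√(0.00867·1.16e-05) = 3153 rad/s.
Step 3 — f₀ = ω₀/(2π) = 501.9 Hz.
Step 4 — Series Q: Q = ω₀L/R = 3153·0.00867/35.1 = 0.7789.
Step 5 — 3dB bandwidth: Δω = ω₀/Q = 4048 rad/s; BW = Δω/(2π) = 644.3 Hz.

(a) f₀ = 501.9 Hz  (b) Q = 0.7789  (c) BW = 644.3 Hz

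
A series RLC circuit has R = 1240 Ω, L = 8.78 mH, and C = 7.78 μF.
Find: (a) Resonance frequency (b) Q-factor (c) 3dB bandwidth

Step 1 — Resonance: ω₀ = 1/√(LC) = 1/√(0.00878·7.78e-06) = 3826 rad/s.
Step 2 — f₀ = ω₀/(2π) = 609 Hz.
Step 3 — Series Q: Q = ω₀L/R = 3826·0.00878/1240 = 0.02709.
Step 4 — Bandwidth: Δω = ω₀/Q = 1.412e+05 rad/s; BW = Δω/(2π) = 2.248e+04 Hz.

(a) f₀ = 609 Hz  (b) Q = 0.02709  (c) BW = 2.248e+04 Hz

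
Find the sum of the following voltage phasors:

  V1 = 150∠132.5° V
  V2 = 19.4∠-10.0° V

Step 1 — Convert each phasor to rectangular form:
  V1 = 150·(cos(132.5°) + j·sin(132.5°)) = -101.3 + j110.6 V
  V2 = 19.4·(cos(-10.0°) + j·sin(-10.0°)) = 19.11 - j3.369 V
Step 2 — Sum components: V_total = -82.23 + j107.2 V.
Step 3 — Convert to polar: |V_total| = 135.1 V, ∠V_total = 127.5°.

V_total = 135.1∠127.5° V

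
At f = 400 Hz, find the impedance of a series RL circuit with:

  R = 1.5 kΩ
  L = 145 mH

Step 1 — Angular frequency: ω = 2π·f = 2π·400 = 2513 rad/s.
Step 2 — Component impedances:
  R: Z = R = 1500 Ω
  L: Z = jωL = j·2513·0.145 = 0 + j364.4 Ω
Step 3 — Series combination: Z_total = R + L = 1500 + j364.4 Ω = 1544∠13.7° Ω.

Z = 1500 + j364.4 Ω = 1544∠13.7° Ω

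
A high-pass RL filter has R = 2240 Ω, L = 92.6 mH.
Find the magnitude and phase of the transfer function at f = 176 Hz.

Step 1 — Angular frequency: ω = 2π·176 = 1106 rad/s.
Step 2 — Transfer function: H(jω) = jωL/(R + jωL).
Step 3 — Numerator jωL = j·102.4; denominator R + jωL = 2240 + j102.4.
Step 4 — H = 0.002085 + j0.04562.
Step 5 — Magnitude: |H| = 0.04567 (-26.8 dB); phase: φ = 87.4°.

|H| = 0.04567 (-26.8 dB), φ = 87.4°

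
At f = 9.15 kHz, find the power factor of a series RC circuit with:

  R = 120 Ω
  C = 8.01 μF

Step 1 — Angular frequency: ω = 2π·f = 2π·9150 = 5.749e+04 rad/s.
Step 2 — Component impedances:
  R: Z = R = 120 Ω
  C: Z = 1/(jωC) = -j/(ω·C) = 0 - j2.172 Ω
Step 3 — Series combination: Z_total = R + C = 120 - j2.172 Ω = 120∠-1.0° Ω.
Step 4 — Power factor: PF = cos(φ) = Re(Z)/|Z| = 120/120.02 = 0.9998.
Step 5 — Type: Im(Z) = -2.172 ⇒ leading (phase φ = -1.0°).

PF = 0.9998 (leading, φ = -1.0°)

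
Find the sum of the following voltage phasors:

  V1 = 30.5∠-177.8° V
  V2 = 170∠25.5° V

Step 1 — Convert each phasor to rectangular form:
  V1 = 30.5·(cos(-177.8°) + j·sin(-177.8°)) = -30.48 - j1.171 V
  V2 = 170·(cos(25.5°) + j·sin(25.5°)) = 153.4 + j73.19 V
Step 2 — Sum components: V_total = 123 + j72.02 V.
Step 3 — Convert to polar: |V_total| = 142.5 V, ∠V_total = 30.4°.

V_total = 142.5∠30.4° V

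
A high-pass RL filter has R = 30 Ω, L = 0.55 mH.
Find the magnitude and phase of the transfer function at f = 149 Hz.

Step 1 — Angular frequency: ω = 2π·149 = 936.2 rad/s.
Step 2 — Transfer function: H(jω) = jωL/(R + jωL).
Step 3 — Numerator jωL = j·0.5149; denominator R + jωL = 30 + j0.5149.
Step 4 — H = 0.0002945 + j0.01716.
Step 5 — Magnitude: |H| = 0.01716 (-35.3 dB); phase: φ = 89.0°.

|H| = 0.01716 (-35.3 dB), φ = 89.0°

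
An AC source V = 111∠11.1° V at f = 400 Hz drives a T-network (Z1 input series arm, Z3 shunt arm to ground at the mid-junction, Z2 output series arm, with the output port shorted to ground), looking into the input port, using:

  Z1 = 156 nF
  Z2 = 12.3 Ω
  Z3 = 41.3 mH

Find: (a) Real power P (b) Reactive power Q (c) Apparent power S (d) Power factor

Step 1 — Angular frequency: ω = 2π·f = 2π·400 = 2513 rad/s.
Step 2 — Component impedances:
  Z1: Z = 1/(jωC) = -j/(ω·C) = 0 - j2551 Ω
  Z2: Z = R = 12.3 Ω
  Z3: Z = jωL = j·2513·0.0413 = 0 + j103.8 Ω
Step 3 — With the output port shorted to ground, the output series arm Z2 runs from the junction to ground; the shunt arm Z3 also runs from the junction to ground. They appear in parallel: Z3 || Z2 = 12.13 + j1.437 Ω.
Step 4 — Series with input arm Z1: Z_in = Z1 + (Z3 || Z2) = 12.13 - j2549 Ω = 2549∠-89.7° Ω.
Step 5 — Source phasor: V = 111∠11.1° V = 108.9 + j21.37 V.
Step 6 — Current: I = V / Z = -0.00818 + j0.04277 A = 0.04354∠100.8° A.
Step 7 — Complex power: S = V·I* = 0.023 - j4.833 VA.
Step 8 — Real power: P = Re(S) = 0.023 W.
Step 9 — Reactive power: Q = Im(S) = -4.833 VAR.
Step 10 — Apparent power: |S| = 4.833 VA.
Step 11 — Power factor: PF = P/|S| = 0.004758 (leading).

(a) P = 0.023 W  (b) Q = -4.833 VAR  (c) S = 4.833 VA  (d) PF = 0.004758 (leading)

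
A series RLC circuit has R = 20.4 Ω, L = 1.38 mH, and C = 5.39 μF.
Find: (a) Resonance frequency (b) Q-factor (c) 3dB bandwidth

Step 1 — Resonance: ω₀ = 1/√(LC) = 1/√(0.00138·5.39e-06) = 1.159e+04 rad/s.
Step 2 — f₀ = ω₀/(2π) = 1845 Hz.
Step 3 — Series Q: Q = ω₀L/R = 1.159e+04·0.00138/20.4 = 0.7844.
Step 4 — Bandwidth: Δω = ω₀/Q = 1.478e+04 rad/s; BW = Δω/(2π) = 2353 Hz.

(a) f₀ = 1845 Hz  (b) Q = 0.7844  (c) BW = 2353 Hz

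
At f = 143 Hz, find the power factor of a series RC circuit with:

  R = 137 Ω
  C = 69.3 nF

Step 1 — Angular frequency: ω = 2π·f = 2π·143 = 898.5 rad/s.
Step 2 — Component impedances:
  R: Z = R = 137 Ω
  C: Z = 1/(jωC) = -j/(ω·C) = 0 - j1.606e+04 Ω
Step 3 — Series combination: Z_total = R + C = 137 - j1.606e+04 Ω = 1.606e+04∠-89.5° Ω.
Step 4 — Power factor: PF = cos(φ) = Re(Z)/|Z| = 137/16061 = 0.00853.
Step 5 — Type: Im(Z) = -1.606e+04 ⇒ leading (phase φ = -89.5°).

PF = 0.00853 (leading, φ = -89.5°)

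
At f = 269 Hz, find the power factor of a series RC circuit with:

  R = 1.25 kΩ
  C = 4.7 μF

Step 1 — Angular frequency: ω = 2π·f = 2π·269 = 1690 rad/s.
Step 2 — Component impedances:
  R: Z = R = 1250 Ω
  C: Z = 1/(jωC) = -j/(ω·C) = 0 - j125.9 Ω
Step 3 — Series combination: Z_total = R + C = 1250 - j125.9 Ω = 1256∠-5.8° Ω.
Step 4 — Power factor: PF = cos(φ) = Re(Z)/|Z| = 1250/1256.3 = 0.995.
Step 5 — Type: Im(Z) = -125.9 ⇒ leading (phase φ = -5.8°).

PF = 0.995 (leading, φ = -5.8°)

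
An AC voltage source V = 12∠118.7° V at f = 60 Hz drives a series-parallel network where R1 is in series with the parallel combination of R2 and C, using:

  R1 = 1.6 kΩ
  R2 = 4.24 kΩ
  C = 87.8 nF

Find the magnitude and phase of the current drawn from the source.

Step 1 — Angular frequency: ω = 2π·f = 2π·60 = 377 rad/s.
Step 2 — Component impedances:
  R1: Z = R = 1600 Ω
  R2: Z = R = 4240 Ω
  C: Z = 1/(jωC) = -j/(ω·C) = 0 - j3.021e+04 Ω
Step 3 — Parallel branch: R2 || C = 1/(1/R2 + 1/C) = 4158 - j583.6 Ω.
Step 4 — Series with R1: Z_total = R1 + (R2 || C) = 5758 - j583.6 Ω = 5788∠-5.8° Ω.
Step 5 — Source phasor: V = 12∠118.7° V = -5.763 + j10.53 V.
Step 6 — Ohm's law: I = V / Z_total = (-5.763 + j10.53) / (5758 - j583.6) = -0.001174 + j0.001709 A.
Step 7 — Convert to polar: |I| = 0.002073 A, ∠I = 124.5°.

I = 0.002073∠124.5° A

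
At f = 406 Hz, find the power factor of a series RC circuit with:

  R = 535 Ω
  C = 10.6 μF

Step 1 — Angular frequency: ω = 2π·f = 2π·406 = 2551 rad/s.
Step 2 — Component impedances:
  R: Z = R = 535 Ω
  C: Z = 1/(jωC) = -j/(ω·C) = 0 - j36.98 Ω
Step 3 — Series combination: Z_total = R + C = 535 - j36.98 Ω = 536.3∠-4.0° Ω.
Step 4 — Power factor: PF = cos(φ) = Re(Z)/|Z| = 535/536.3 = 0.9976.
Step 5 — Type: Im(Z) = -36.98 ⇒ leading (phase φ = -4.0°).

PF = 0.9976 (leading, φ = -4.0°)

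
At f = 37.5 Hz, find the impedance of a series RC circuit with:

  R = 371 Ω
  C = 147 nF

Step 1 — Angular frequency: ω = 2π·f = 2π·37.5 = 235.6 rad/s.
Step 2 — Component impedances:
  R: Z = R = 371 Ω
  C: Z = 1/(jωC) = -j/(ω·C) = 0 - j2.887e+04 Ω
Step 3 — Series combination: Z_total = R + C = 371 - j2.887e+04 Ω = 2.887e+04∠-89.3° Ω.

Z = 371 - j2.887e+04 Ω = 2.887e+04∠-89.3° Ω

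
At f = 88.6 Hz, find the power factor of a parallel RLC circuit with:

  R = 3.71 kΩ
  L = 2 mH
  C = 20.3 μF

Step 1 — Angular frequency: ω = 2π·f = 2π·88.6 = 556.7 rad/s.
Step 2 — Component impedances:
  R: Z = R = 3710 Ω
  L: Z = jωL = j·556.7·0.002 = 0 + j1.113 Ω
  C: Z = 1/(jωC) = -j/(ω·C) = 0 - j88.49 Ω
Step 3 — Parallel combination: 1/Z_total = 1/R + 1/L + 1/C; Z_total = 0.0003427 + j1.128 Ω = 1.128∠90.0° Ω.
Step 4 — Power factor: PF = cos(φ) = Re(Z)/|Z| = 0.0003427/1.1276 = 0.0003039.
Step 5 — Type: Im(Z) = 1.128 ⇒ lagging (phase φ = 90.0°).

PF = 0.0003039 (lagging, φ = 90.0°)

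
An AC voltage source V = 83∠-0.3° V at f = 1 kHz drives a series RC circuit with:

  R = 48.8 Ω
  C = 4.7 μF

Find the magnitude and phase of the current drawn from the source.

Step 1 — Angular frequency: ω = 2π·f = 2π·1000 = 6283 rad/s.
Step 2 — Component impedances:
  R: Z = R = 48.8 Ω
  C: Z = 1/(jωC) = -j/(ω·C) = 0 - j33.86 Ω
Step 3 — Series combination: Z_total = R + C = 48.8 - j33.86 Ω = 59.4∠-34.8° Ω.
Step 4 — Source phasor: V = 83∠-0.3° V = 83 - j0.4346 V.
Step 5 — Ohm's law: I = V / Z_total = (83 - j0.4346) / (48.8 - j33.86) = 1.152 + j0.7906 A.
Step 6 — Convert to polar: |I| = 1.397 A, ∠I = 34.5°.

I = 1.397∠34.5° A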